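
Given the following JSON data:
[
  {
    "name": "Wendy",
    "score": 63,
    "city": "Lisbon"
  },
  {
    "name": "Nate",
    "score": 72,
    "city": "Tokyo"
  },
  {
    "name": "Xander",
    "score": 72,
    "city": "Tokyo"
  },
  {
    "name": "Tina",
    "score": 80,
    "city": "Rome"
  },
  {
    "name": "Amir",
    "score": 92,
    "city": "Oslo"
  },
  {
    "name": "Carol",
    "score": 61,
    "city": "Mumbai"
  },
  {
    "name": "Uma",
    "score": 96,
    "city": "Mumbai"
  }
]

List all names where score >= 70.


Filtering records where score >= 70:
  Wendy (score=63) -> no
  Nate (score=72) -> YES
  Xander (score=72) -> YES
  Tina (score=80) -> YES
  Amir (score=92) -> YES
  Carol (score=61) -> no
  Uma (score=96) -> YES


ANSWER: Nate, Xander, Tina, Amir, Uma


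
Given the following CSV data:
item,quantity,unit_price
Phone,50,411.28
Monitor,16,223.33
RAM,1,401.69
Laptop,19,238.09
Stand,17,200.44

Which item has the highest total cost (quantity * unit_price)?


Computing row totals:
  Phone: 20564.0
  Monitor: 3573.28
  RAM: 401.69
  Laptop: 4523.71
  Stand: 3407.48
Maximum: Phone (20564.0)

ANSWER: Phone


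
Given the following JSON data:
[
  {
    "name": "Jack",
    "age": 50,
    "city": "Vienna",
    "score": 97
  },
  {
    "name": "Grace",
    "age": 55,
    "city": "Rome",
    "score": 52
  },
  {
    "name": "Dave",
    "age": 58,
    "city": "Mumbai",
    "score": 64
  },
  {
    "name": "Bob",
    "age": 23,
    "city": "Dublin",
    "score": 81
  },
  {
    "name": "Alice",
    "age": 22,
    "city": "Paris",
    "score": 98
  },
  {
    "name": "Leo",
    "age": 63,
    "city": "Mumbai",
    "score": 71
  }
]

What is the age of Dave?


Looking up record where name = Dave
Record index: 2
Field 'age' = 58

ANSWER: 58


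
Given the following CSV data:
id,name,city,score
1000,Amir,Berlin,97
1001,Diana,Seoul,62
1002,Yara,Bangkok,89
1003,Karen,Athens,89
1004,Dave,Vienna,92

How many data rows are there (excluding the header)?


Counting rows (excluding header):
Header: id,name,city,score
Data rows: 5

ANSWER: 5


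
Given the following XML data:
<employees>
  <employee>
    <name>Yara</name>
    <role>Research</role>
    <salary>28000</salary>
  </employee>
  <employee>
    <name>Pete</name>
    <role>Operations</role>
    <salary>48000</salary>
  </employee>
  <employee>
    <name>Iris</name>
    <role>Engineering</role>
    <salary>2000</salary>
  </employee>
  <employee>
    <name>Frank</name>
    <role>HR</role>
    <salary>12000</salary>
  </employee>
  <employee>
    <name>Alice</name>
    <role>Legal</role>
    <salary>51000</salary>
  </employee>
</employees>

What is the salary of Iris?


Searching for <employee> with <name>Iris</name>
Found at position 3
<salary>2000</salary>

ANSWER: 2000


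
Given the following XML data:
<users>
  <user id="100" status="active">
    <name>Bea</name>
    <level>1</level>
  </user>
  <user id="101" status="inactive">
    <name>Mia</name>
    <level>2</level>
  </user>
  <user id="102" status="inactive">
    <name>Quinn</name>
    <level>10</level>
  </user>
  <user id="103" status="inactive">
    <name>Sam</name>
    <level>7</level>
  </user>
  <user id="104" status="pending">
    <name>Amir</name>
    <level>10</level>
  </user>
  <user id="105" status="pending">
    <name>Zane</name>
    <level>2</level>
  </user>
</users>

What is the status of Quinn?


Finding user with name = Quinn
user id="102" status="inactive"

ANSWER: inactive


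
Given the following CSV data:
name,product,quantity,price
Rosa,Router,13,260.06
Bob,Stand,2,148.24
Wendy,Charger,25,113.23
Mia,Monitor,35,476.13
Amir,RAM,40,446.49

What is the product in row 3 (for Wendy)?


Row 3: Wendy
Column 'product' = Charger

ANSWER: Charger


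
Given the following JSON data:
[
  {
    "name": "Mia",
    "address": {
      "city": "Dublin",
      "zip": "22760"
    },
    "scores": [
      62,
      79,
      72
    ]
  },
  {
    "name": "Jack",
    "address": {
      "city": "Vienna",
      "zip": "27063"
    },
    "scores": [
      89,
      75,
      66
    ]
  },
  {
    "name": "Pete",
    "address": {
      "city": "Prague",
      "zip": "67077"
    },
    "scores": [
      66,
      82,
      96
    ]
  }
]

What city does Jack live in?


Path: records[1].address.city
Value: Vienna

ANSWER: Vienna


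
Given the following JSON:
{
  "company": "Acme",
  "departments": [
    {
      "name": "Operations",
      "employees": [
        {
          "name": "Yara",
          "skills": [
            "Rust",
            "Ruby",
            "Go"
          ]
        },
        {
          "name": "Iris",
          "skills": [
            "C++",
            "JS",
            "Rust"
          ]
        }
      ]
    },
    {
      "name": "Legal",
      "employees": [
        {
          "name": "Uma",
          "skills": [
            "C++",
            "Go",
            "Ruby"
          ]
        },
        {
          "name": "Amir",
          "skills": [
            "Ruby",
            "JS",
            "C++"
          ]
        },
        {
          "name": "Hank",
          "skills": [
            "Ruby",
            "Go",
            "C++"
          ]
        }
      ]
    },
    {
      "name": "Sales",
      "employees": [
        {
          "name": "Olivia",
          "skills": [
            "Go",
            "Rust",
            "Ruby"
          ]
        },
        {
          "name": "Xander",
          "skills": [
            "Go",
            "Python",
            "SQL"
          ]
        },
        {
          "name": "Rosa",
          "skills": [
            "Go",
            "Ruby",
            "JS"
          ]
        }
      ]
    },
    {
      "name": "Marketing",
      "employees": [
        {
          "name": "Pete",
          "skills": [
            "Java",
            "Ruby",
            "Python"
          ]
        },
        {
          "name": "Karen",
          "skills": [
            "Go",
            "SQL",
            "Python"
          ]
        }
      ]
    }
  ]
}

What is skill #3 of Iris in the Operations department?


Path: departments[0].employees[1].skills[2]
Value: Rust

ANSWER: Rust


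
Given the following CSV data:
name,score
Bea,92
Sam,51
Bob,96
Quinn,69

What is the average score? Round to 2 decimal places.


Scores: 92, 51, 96, 69
Sum = 308
Count = 4
Average = 308 / 4 = 77.00

ANSWER: 77.00


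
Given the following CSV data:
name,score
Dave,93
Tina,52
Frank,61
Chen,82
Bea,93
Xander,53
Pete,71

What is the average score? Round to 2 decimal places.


Scores: 93, 52, 61, 82, 93, 53, 71
Sum = 505
Count = 7
Average = 505 / 7 = 72.14

ANSWER: 72.14


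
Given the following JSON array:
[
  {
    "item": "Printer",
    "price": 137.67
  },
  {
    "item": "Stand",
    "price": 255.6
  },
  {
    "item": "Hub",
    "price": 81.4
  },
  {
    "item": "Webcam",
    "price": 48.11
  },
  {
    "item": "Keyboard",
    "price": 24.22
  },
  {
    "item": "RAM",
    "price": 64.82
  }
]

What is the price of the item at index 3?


Array index 3 -> Webcam
price = 48.11

ANSWER: 48.11


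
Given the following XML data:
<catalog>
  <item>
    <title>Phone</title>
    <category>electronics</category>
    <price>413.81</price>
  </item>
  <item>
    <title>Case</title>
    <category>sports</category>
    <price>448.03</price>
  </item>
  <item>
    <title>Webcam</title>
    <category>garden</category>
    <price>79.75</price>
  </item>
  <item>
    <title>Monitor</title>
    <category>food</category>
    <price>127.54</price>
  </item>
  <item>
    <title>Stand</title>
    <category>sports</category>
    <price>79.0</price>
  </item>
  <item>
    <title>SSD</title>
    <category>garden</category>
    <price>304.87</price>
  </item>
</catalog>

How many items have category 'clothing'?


Scanning <item> elements for <category>clothing</category>:
Count: 0

ANSWER: 0


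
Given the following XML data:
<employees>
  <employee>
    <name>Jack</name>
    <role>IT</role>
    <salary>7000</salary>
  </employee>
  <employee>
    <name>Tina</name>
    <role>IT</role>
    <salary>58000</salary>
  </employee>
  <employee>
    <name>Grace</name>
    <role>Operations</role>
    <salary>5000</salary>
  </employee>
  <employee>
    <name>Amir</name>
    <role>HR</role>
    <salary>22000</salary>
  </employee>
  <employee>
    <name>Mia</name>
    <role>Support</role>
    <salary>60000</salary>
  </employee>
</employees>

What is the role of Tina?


Searching for <employee> with <name>Tina</name>
Found at position 2
<role>IT</role>

ANSWER: IT


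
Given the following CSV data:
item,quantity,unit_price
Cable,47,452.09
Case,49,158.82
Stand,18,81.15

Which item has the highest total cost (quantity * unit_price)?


Computing row totals:
  Cable: 21248.23
  Case: 7782.18
  Stand: 1460.7
Maximum: Cable (21248.23)

ANSWER: Cable


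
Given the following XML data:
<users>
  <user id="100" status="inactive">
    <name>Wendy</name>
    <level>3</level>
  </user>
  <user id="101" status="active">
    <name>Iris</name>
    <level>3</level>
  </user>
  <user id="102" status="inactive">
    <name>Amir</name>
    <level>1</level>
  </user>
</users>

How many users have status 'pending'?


Counting users with status='pending':
Count: 0

ANSWER: 0


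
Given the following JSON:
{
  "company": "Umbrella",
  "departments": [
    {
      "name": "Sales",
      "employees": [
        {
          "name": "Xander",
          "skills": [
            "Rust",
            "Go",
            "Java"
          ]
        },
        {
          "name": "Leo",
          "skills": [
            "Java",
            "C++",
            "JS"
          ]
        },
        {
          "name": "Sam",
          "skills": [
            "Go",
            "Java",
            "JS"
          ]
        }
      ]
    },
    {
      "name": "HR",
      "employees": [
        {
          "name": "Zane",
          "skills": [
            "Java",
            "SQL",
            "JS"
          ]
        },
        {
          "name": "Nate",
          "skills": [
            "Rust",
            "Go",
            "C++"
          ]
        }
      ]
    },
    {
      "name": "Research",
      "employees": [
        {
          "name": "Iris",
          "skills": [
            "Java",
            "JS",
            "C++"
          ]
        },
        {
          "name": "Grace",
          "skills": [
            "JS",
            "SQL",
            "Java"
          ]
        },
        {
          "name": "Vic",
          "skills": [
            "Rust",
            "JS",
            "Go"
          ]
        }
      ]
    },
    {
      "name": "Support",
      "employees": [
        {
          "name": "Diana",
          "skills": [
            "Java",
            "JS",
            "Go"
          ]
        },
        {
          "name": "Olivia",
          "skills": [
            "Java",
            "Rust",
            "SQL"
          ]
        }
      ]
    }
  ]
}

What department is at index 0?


Path: departments[0].name
Value: Sales

ANSWER: Sales


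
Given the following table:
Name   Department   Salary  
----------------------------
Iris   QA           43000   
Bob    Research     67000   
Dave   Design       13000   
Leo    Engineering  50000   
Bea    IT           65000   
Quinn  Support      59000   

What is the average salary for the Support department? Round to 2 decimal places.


Support department members:
  Quinn: 59000
Sum = 59000
Count = 1
Average = 59000 / 1 = 59000.00

ANSWER: 59000.00


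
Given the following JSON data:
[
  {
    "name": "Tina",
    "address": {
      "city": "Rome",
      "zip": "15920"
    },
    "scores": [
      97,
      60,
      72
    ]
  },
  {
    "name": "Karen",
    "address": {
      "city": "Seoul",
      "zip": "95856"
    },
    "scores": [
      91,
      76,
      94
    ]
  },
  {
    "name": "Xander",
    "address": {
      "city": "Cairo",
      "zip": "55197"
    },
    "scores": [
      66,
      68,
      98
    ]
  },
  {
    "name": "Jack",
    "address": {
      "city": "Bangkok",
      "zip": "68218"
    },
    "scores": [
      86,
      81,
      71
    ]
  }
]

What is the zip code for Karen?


Path: records[1].address.zip
Value: 95856

ANSWER: 95856


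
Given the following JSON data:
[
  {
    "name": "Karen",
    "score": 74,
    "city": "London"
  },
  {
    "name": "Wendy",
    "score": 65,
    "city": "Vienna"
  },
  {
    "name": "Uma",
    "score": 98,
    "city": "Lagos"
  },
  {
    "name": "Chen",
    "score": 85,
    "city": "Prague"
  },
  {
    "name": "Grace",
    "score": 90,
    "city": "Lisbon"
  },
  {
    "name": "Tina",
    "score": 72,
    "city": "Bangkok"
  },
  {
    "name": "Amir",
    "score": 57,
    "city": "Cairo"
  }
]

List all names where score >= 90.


Filtering records where score >= 90:
  Karen (score=74) -> no
  Wendy (score=65) -> no
  Uma (score=98) -> YES
  Chen (score=85) -> no
  Grace (score=90) -> YES
  Tina (score=72) -> no
  Amir (score=57) -> no


ANSWER: Uma, Grace


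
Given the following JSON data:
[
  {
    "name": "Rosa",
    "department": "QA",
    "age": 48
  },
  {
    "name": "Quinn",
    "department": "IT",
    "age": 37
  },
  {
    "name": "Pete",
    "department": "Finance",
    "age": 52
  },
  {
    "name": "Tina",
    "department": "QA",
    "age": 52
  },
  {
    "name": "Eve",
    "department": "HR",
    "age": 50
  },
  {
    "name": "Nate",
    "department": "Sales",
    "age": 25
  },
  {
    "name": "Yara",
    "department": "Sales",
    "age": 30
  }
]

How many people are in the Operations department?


Scanning records for department = Operations
  No matches found
Count: 0

ANSWER: 0


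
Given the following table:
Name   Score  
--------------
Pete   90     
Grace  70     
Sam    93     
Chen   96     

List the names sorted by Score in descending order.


Sorting by Score (descending):
  Chen: 96
  Sam: 93
  Pete: 90
  Grace: 70


ANSWER: Chen, Sam, Pete, Grace


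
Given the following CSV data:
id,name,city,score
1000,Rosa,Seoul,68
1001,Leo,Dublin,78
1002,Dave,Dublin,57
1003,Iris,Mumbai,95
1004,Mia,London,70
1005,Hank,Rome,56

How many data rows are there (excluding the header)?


Counting rows (excluding header):
Header: id,name,city,score
Data rows: 6

ANSWER: 6


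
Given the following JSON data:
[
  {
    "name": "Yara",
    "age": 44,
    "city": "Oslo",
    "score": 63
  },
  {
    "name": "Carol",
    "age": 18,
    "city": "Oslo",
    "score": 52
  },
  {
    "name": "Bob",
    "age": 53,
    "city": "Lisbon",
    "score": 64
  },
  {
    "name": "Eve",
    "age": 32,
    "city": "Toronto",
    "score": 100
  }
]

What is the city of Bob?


Looking up record where name = Bob
Record index: 2
Field 'city' = Lisbon

ANSWER: Lisbon


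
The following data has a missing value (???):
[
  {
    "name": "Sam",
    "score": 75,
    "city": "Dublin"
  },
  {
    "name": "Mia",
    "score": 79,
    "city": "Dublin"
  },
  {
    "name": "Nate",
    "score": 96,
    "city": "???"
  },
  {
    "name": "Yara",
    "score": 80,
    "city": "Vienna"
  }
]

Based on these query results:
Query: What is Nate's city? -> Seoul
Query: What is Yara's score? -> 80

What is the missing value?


The missing value is Nate's city
From query: Nate's city = Seoul

ANSWER: Seoul


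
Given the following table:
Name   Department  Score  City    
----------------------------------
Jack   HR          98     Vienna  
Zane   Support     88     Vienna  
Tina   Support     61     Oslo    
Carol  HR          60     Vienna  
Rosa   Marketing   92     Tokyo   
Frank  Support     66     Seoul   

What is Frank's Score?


Row 6: Frank
Score = 66

ANSWER: 66


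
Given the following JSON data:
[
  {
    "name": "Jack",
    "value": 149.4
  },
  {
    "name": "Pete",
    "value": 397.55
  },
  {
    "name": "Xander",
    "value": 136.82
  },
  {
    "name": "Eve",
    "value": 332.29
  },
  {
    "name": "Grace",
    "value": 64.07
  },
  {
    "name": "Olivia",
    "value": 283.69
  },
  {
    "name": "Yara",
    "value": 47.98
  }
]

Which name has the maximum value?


Comparing values:
  Jack: 149.4
  Pete: 397.55
  Xander: 136.82
  Eve: 332.29
  Grace: 64.07
  Olivia: 283.69
  Yara: 47.98
Maximum: Pete (397.55)

ANSWER: Pete


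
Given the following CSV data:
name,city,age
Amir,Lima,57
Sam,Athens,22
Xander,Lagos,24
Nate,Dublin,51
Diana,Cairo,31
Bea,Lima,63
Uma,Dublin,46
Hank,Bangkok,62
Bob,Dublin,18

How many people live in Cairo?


Scanning city column for 'Cairo':
  Row 5: Diana -> MATCH
Total matches: 1

ANSWER: 1


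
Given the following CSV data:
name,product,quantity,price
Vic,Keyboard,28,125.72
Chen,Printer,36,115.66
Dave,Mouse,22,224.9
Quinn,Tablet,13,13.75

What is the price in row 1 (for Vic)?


Row 1: Vic
Column 'price' = 125.72

ANSWER: 125.72


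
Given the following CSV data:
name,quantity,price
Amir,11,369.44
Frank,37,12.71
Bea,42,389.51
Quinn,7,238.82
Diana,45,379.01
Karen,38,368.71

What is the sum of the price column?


Values in 'price' column:
  Row 1: 369.44
  Row 2: 12.71
  Row 3: 389.51
  Row 4: 238.82
  Row 5: 379.01
  Row 6: 368.71
Sum = 369.44 + 12.71 + 389.51 + 238.82 + 379.01 + 368.71 = 1758.2

ANSWER: 1758.2


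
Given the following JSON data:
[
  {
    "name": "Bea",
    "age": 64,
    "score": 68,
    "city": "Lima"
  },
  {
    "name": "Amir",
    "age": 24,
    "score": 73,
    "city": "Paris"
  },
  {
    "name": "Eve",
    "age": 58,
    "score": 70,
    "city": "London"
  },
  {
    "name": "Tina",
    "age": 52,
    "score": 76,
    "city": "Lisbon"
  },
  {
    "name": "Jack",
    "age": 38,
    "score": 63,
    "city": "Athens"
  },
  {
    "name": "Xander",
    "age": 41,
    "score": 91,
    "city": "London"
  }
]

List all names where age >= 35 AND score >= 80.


Checking both conditions:
  Bea (age=64, score=68) -> no
  Amir (age=24, score=73) -> no
  Eve (age=58, score=70) -> no
  Tina (age=52, score=76) -> no
  Jack (age=38, score=63) -> no
  Xander (age=41, score=91) -> YES


ANSWER: Xander


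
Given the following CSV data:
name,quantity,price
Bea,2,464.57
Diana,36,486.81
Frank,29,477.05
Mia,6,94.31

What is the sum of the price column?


Values in 'price' column:
  Row 1: 464.57
  Row 2: 486.81
  Row 3: 477.05
  Row 4: 94.31
Sum = 464.57 + 486.81 + 477.05 + 94.31 = 1522.74

ANSWER: 1522.74


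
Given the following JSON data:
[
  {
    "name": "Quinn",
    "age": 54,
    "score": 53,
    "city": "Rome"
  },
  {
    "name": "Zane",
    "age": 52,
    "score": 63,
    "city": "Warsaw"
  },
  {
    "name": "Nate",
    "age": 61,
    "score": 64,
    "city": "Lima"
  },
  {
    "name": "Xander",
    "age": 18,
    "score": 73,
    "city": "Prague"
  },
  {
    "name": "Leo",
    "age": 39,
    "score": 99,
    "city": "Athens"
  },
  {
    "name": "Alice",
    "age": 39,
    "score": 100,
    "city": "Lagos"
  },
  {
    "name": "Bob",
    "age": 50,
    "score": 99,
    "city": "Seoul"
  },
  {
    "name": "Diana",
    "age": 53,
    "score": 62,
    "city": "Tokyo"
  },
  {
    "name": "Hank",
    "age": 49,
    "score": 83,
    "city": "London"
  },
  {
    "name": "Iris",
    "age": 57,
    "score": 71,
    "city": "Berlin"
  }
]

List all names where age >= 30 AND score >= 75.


Checking both conditions:
  Quinn (age=54, score=53) -> no
  Zane (age=52, score=63) -> no
  Nate (age=61, score=64) -> no
  Xander (age=18, score=73) -> no
  Leo (age=39, score=99) -> YES
  Alice (age=39, score=100) -> YES
  Bob (age=50, score=99) -> YES
  Diana (age=53, score=62) -> no
  Hank (age=49, score=83) -> YES
  Iris (age=57, score=71) -> no


ANSWER: Leo, Alice, Bob, Hank


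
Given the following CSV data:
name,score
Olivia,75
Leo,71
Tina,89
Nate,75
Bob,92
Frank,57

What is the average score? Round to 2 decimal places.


Scores: 75, 71, 89, 75, 92, 57
Sum = 459
Count = 6
Average = 459 / 6 = 76.50

ANSWER: 76.50


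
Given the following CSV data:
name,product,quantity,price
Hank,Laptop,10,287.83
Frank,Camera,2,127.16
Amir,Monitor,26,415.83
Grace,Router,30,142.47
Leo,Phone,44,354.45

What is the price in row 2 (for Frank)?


Row 2: Frank
Column 'price' = 127.16

ANSWER: 127.16


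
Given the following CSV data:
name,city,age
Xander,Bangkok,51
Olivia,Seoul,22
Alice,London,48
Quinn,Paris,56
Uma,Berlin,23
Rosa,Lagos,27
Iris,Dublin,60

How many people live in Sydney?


Scanning city column for 'Sydney':
Total matches: 0

ANSWER: 0


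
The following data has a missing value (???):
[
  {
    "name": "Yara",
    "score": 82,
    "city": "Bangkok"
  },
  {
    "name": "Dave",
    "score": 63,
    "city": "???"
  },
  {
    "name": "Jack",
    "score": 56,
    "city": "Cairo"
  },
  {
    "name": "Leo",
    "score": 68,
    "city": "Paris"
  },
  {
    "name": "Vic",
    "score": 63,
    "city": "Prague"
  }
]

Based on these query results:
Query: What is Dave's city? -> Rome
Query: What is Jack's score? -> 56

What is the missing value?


The missing value is Dave's city
From query: Dave's city = Rome

ANSWER: Rome


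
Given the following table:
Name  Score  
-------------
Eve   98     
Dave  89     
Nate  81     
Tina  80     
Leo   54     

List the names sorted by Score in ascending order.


Sorting by Score (ascending):
  Leo: 54
  Tina: 80
  Nate: 81
  Dave: 89
  Eve: 98


ANSWER: Leo, Tina, Nate, Dave, Eve


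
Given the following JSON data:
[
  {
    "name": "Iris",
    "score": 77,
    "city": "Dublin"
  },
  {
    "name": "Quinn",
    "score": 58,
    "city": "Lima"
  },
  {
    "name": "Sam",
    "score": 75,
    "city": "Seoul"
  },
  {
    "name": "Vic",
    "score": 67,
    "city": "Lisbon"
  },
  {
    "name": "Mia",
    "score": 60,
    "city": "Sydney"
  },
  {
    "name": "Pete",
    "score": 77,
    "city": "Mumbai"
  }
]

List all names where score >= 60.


Filtering records where score >= 60:
  Iris (score=77) -> YES
  Quinn (score=58) -> no
  Sam (score=75) -> YES
  Vic (score=67) -> YES
  Mia (score=60) -> YES
  Pete (score=77) -> YES


ANSWER: Iris, Sam, Vic, Mia, Pete


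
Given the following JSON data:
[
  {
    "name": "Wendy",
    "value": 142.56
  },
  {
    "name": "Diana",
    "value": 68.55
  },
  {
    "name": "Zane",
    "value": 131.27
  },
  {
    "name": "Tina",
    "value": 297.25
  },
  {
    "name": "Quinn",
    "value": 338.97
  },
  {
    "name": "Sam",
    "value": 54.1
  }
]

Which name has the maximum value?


Comparing values:
  Wendy: 142.56
  Diana: 68.55
  Zane: 131.27
  Tina: 297.25
  Quinn: 338.97
  Sam: 54.1
Maximum: Quinn (338.97)

ANSWER: Quinn


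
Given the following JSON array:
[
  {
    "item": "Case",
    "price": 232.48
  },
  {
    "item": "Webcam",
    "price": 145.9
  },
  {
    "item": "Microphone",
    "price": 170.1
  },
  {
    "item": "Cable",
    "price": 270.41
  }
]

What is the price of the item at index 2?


Array index 2 -> Microphone
price = 170.1

ANSWER: 170.1


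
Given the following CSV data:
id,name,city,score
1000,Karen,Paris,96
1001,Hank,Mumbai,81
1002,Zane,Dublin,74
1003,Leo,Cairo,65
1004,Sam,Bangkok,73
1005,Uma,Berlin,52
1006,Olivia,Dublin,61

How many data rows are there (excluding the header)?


Counting rows (excluding header):
Header: id,name,city,score
Data rows: 7

ANSWER: 7


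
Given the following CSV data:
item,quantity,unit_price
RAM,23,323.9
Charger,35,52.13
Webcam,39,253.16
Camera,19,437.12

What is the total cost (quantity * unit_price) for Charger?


Row: Charger
quantity = 35
unit_price = 52.13
total = 35 * 52.13 = 1824.55

ANSWER: 1824.55


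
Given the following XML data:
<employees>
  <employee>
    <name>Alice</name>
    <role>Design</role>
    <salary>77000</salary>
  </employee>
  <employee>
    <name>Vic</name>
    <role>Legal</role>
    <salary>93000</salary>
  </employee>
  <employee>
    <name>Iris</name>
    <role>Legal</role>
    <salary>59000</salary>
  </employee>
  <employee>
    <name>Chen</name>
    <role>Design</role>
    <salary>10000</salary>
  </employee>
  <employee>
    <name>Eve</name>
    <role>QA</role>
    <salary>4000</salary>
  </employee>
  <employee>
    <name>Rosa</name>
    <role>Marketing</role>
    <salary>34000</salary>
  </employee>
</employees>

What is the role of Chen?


Searching for <employee> with <name>Chen</name>
Found at position 4
<role>Design</role>

ANSWER: Design


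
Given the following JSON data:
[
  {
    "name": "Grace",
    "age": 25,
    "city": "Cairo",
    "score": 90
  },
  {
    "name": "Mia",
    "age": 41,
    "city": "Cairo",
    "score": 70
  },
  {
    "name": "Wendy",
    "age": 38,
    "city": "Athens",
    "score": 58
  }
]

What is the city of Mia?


Looking up record where name = Mia
Record index: 1
Field 'city' = Cairo

ANSWER: Cairo


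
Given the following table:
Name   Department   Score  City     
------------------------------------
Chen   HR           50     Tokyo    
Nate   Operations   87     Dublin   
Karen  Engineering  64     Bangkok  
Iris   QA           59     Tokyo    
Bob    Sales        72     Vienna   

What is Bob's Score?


Row 5: Bob
Score = 72

ANSWER: 72


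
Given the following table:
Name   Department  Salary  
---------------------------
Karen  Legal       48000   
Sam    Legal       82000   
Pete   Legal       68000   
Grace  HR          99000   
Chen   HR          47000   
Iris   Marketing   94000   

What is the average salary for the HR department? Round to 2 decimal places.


HR department members:
  Grace: 99000
  Chen: 47000
Sum = 146000
Count = 2
Average = 146000 / 2 = 73000.00

ANSWER: 73000.00


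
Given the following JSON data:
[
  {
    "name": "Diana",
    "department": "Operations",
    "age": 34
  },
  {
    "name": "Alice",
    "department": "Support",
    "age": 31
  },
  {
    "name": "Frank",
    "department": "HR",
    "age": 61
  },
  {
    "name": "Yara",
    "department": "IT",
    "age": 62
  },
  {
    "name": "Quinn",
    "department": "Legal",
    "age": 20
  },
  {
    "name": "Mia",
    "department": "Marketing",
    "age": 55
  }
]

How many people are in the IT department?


Scanning records for department = IT
  Record 3: Yara
Count: 1

ANSWER: 1


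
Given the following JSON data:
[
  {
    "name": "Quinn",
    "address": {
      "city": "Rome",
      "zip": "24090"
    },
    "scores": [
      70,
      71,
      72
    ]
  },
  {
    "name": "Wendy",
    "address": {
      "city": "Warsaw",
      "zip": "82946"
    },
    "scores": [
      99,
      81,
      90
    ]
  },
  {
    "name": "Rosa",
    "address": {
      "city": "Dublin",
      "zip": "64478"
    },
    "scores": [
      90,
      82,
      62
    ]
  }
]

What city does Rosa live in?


Path: records[2].address.city
Value: Dublin

ANSWER: Dublin


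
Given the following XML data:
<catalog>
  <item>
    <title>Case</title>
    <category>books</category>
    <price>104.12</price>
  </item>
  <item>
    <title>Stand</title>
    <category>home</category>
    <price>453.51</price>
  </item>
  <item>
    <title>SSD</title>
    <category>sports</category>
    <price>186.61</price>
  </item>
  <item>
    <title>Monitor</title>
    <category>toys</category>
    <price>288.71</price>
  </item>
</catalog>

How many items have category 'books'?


Scanning <item> elements for <category>books</category>:
  Item 1: Case -> MATCH
Count: 1

ANSWER: 1


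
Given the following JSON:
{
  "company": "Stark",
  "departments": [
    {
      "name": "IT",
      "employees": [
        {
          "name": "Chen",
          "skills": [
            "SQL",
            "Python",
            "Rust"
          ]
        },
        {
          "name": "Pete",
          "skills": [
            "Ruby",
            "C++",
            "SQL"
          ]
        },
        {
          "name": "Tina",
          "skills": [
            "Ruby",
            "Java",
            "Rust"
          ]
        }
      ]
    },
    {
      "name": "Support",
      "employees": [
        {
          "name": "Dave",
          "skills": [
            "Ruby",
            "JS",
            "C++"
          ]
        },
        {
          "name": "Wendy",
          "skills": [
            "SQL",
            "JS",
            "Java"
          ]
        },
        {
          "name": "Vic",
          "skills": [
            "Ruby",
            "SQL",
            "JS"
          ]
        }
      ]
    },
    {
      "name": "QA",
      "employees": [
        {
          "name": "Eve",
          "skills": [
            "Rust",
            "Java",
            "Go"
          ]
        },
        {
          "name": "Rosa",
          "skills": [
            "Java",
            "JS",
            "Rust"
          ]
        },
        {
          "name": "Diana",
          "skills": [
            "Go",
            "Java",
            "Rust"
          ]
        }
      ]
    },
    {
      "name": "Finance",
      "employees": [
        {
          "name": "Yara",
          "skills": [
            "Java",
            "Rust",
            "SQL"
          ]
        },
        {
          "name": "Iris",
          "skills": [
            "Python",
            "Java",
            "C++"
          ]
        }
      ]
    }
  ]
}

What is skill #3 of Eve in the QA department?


Path: departments[2].employees[0].skills[2]
Value: Go

ANSWER: Go


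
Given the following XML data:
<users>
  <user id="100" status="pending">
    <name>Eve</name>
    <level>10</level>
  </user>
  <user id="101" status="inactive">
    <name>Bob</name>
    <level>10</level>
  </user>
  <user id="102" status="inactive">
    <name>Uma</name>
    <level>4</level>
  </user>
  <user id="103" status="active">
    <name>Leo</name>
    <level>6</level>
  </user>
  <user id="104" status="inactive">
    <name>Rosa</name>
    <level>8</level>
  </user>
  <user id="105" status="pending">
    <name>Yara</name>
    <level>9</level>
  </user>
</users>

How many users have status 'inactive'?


Counting users with status='inactive':
  Bob (id=101) -> MATCH
  Uma (id=102) -> MATCH
  Rosa (id=104) -> MATCH
Count: 3

ANSWER: 3


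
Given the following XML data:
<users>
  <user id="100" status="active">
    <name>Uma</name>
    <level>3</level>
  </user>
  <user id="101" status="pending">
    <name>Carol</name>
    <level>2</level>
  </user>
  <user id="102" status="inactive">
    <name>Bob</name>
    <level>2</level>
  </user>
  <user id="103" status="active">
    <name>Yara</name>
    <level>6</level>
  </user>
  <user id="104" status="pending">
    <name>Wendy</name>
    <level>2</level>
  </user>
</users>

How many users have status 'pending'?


Counting users with status='pending':
  Carol (id=101) -> MATCH
  Wendy (id=104) -> MATCH
Count: 2

ANSWER: 2


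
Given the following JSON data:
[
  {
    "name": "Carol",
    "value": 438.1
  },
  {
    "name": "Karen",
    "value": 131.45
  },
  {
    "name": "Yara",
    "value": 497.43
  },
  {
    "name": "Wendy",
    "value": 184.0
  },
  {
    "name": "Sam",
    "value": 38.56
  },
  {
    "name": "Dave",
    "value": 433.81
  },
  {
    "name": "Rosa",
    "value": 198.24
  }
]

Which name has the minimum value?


Comparing values:
  Carol: 438.1
  Karen: 131.45
  Yara: 497.43
  Wendy: 184.0
  Sam: 38.56
  Dave: 433.81
  Rosa: 198.24
Minimum: Sam (38.56)

ANSWER: Sam


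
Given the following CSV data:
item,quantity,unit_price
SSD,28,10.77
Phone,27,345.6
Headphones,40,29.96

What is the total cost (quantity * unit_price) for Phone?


Row: Phone
quantity = 27
unit_price = 345.6
total = 27 * 345.6 = 9331.2

ANSWER: 9331.2


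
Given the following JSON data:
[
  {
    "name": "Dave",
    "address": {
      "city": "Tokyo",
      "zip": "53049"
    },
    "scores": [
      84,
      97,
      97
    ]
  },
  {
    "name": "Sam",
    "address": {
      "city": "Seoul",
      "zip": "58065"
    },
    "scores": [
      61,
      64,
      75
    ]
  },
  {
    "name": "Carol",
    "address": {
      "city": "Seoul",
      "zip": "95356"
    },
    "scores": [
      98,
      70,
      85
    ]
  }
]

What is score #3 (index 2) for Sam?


Path: records[1].scores[2]
Value: 75

ANSWER: 75


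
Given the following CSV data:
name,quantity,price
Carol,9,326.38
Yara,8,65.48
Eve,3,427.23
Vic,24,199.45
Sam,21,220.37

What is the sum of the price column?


Values in 'price' column:
  Row 1: 326.38
  Row 2: 65.48
  Row 3: 427.23
  Row 4: 199.45
  Row 5: 220.37
Sum = 326.38 + 65.48 + 427.23 + 199.45 + 220.37 = 1238.91

ANSWER: 1238.91


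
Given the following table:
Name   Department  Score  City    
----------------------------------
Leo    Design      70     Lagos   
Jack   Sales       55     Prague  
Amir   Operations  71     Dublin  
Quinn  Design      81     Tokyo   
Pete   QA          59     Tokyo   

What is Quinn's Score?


Row 4: Quinn
Score = 81

ANSWER: 81


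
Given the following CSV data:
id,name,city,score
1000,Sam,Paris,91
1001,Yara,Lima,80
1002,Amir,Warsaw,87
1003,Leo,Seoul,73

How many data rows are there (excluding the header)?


Counting rows (excluding header):
Header: id,name,city,score
Data rows: 4

ANSWER: 4


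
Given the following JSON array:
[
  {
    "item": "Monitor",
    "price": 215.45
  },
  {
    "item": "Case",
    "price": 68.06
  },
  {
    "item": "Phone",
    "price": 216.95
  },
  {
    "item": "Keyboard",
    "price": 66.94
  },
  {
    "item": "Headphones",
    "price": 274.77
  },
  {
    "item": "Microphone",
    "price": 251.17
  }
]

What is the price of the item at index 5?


Array index 5 -> Microphone
price = 251.17

ANSWER: 251.17


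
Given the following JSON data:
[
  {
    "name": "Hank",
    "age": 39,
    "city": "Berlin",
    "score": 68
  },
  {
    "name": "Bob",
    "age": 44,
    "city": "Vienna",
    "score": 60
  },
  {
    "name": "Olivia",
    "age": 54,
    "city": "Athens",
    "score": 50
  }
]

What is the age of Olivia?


Looking up record where name = Olivia
Record index: 2
Field 'age' = 54

ANSWER: 54


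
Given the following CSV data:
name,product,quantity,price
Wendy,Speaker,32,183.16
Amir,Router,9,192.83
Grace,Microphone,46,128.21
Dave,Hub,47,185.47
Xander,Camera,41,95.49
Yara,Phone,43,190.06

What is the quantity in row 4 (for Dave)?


Row 4: Dave
Column 'quantity' = 47

ANSWER: 47


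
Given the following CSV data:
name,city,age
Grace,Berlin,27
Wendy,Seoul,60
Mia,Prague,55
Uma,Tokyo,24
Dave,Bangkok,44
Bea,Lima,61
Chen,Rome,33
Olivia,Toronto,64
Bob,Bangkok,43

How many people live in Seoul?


Scanning city column for 'Seoul':
  Row 2: Wendy -> MATCH
Total matches: 1

ANSWER: 1


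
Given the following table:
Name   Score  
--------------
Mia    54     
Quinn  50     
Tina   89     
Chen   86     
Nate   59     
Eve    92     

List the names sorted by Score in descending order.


Sorting by Score (descending):
  Eve: 92
  Tina: 89
  Chen: 86
  Nate: 59
  Mia: 54
  Quinn: 50


ANSWER: Eve, Tina, Chen, Nate, Mia, Quinn


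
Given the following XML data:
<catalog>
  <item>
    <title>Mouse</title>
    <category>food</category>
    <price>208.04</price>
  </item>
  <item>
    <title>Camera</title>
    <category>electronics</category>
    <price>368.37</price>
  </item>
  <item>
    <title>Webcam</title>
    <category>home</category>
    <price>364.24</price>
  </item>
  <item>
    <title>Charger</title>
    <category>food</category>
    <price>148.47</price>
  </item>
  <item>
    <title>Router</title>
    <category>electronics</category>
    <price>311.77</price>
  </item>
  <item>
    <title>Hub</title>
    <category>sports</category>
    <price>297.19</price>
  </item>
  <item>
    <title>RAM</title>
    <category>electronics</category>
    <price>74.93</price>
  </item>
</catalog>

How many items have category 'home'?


Scanning <item> elements for <category>home</category>:
  Item 3: Webcam -> MATCH
Count: 1

ANSWER: 1


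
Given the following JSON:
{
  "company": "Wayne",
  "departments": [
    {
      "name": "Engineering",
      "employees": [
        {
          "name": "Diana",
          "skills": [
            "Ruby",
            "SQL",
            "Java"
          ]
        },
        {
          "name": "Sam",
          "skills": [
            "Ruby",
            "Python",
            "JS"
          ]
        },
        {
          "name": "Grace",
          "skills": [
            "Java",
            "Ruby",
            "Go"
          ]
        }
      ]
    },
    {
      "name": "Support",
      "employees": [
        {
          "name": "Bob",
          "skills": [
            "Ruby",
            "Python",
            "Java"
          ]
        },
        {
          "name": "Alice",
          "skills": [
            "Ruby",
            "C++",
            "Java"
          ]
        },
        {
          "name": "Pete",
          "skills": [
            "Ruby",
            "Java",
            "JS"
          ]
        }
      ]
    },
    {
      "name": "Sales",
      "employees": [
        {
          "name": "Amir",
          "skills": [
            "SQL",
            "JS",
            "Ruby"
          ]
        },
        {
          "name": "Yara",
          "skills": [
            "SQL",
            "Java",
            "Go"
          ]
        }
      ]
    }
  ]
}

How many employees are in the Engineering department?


Path: departments[0].employees
Count: 3

ANSWER: 3


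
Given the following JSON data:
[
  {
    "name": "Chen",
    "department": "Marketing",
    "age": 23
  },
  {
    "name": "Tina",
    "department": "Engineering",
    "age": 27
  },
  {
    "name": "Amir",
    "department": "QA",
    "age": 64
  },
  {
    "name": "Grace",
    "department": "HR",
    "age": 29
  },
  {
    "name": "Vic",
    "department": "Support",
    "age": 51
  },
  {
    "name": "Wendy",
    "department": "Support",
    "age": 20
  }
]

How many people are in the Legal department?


Scanning records for department = Legal
  No matches found
Count: 0

ANSWER: 0


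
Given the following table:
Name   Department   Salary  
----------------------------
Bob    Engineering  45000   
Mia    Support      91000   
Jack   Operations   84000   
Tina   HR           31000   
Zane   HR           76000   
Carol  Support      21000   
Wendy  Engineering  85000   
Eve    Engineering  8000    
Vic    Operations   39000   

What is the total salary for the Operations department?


Operations department members:
  Jack: 84000
  Vic: 39000
Total = 84000 + 39000 = 123000

ANSWER: 123000


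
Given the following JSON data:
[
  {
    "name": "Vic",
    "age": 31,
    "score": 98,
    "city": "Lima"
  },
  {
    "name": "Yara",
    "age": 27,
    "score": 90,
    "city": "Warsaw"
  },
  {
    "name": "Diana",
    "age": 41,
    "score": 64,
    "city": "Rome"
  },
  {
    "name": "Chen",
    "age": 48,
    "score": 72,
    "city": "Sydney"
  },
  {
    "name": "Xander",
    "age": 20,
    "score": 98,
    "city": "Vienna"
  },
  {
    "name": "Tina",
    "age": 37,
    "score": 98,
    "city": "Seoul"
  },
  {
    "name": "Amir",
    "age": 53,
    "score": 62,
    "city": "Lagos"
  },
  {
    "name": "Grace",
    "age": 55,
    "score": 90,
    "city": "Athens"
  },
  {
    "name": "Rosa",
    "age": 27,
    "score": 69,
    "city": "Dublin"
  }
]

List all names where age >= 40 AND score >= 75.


Checking both conditions:
  Vic (age=31, score=98) -> no
  Yara (age=27, score=90) -> no
  Diana (age=41, score=64) -> no
  Chen (age=48, score=72) -> no
  Xander (age=20, score=98) -> no
  Tina (age=37, score=98) -> no
  Amir (age=53, score=62) -> no
  Grace (age=55, score=90) -> YES
  Rosa (age=27, score=69) -> no


ANSWER: Grace


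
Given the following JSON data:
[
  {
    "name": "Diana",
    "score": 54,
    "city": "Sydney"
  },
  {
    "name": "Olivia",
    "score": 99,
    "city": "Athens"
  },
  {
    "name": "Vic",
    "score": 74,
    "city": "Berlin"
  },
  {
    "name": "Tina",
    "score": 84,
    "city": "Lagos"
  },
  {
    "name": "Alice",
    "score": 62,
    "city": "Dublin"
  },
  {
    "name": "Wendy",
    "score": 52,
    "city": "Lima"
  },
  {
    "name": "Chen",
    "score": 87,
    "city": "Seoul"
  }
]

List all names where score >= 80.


Filtering records where score >= 80:
  Diana (score=54) -> no
  Olivia (score=99) -> YES
  Vic (score=74) -> no
  Tina (score=84) -> YES
  Alice (score=62) -> no
  Wendy (score=52) -> no
  Chen (score=87) -> YES


ANSWER: Olivia, Tina, Chen
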